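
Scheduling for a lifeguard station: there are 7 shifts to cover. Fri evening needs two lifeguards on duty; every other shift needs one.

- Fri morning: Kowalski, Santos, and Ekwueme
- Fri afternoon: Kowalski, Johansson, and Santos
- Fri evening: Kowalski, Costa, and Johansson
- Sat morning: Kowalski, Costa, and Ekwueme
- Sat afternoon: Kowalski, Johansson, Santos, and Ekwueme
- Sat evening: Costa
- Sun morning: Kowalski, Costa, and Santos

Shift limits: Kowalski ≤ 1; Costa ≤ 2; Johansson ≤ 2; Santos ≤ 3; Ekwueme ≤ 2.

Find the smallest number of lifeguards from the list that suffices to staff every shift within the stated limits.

4

8 slots to fill and no one can take more than 3, so at least ⌈8/3⌉ = 3 lifeguards are needed.
Any 3 lifeguards together have capacity at most 3+2+2 = 7 < 8 slots, so 3 can never suffice.
Kowalski, Costa, Johansson, and Santos alone can cover everything: Fri morning→Santos, Fri afternoon→Johansson, Fri evening→Costa+Johansson, Sat morning→Kowalski, Sat afternoon→Santos, Sat evening→Costa, Sun morning→Santos.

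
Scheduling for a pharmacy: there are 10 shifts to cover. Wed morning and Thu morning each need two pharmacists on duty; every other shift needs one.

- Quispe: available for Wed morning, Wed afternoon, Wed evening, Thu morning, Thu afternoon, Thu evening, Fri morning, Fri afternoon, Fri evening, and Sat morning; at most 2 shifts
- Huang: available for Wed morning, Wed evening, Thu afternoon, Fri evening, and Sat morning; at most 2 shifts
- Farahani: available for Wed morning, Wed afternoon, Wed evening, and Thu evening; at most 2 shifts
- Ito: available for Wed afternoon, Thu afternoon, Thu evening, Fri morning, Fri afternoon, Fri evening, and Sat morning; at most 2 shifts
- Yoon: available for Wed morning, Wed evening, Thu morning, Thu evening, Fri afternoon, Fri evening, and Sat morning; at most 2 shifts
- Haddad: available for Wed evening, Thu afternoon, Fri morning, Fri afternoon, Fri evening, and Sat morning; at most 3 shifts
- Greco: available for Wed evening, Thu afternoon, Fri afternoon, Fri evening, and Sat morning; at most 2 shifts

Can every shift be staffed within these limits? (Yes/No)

Thu morning can only be covered by Quispe and Yoon, so that assignment is forced.
One valid schedule: Wed morning→Huang+Farahani, Wed afternoon→Quispe, Wed evening→Yoon, Thu morning→Quispe+Yoon, Thu afternoon→Huang, Thu evening→Farahani, Fri morning→Ito, Fri afternoon→Ito, Fri evening→Haddad, Sat morning→Haddad.
Loads: Quispe 2/2, Huang 2/2, Farahani 2/2, Ito 2/2, Yoon 2/2, Haddad 2/3, Greco 0/2 — all within limits.

Yes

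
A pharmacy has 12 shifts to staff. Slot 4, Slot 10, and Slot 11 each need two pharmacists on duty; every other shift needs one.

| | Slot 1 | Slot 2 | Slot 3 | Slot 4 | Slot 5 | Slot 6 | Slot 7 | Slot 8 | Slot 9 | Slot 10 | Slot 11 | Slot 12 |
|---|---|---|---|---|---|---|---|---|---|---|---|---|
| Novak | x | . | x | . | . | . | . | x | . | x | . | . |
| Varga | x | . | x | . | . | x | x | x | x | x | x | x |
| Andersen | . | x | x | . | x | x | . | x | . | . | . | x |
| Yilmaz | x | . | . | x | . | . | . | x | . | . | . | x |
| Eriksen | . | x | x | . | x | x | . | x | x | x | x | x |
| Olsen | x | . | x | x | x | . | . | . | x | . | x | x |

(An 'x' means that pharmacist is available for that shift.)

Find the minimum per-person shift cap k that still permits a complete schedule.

With 6 pharmacists and 15 worker-slots to fill, someone must work at least ⌈15/6⌉ = 3 shifts, so k ≥ 3.
k = 3 works: Slot 1→Novak, Slot 2→Andersen, Slot 3→Novak, Slot 4→Yilmaz+Olsen, Slot 5→Andersen, Slot 6→Varga, Slot 7→Varga, Slot 8→Andersen, Slot 9→Varga, Slot 10→Novak+Eriksen, Slot 11→Eriksen+Olsen, Slot 12→Yilmaz.
Loads: Novak 3, Varga 3, Andersen 3, Yilmaz 2, Eriksen 2, Olsen 2 — all ≤ 3.

3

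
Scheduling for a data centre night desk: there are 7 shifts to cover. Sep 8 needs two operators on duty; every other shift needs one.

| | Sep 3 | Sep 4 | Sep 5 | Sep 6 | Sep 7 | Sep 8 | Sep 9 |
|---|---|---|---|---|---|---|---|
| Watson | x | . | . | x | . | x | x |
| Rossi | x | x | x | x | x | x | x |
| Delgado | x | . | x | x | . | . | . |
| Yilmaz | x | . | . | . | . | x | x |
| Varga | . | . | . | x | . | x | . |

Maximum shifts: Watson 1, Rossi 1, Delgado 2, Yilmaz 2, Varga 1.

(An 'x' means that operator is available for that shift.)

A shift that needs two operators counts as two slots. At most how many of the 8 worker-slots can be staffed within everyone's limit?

7

Total capacity across all operators is 1+1+2+2+1 = 7, and 8 slots are needed, so at most 7 can be filled.
An assignment achieving 7: Sep 3→Yilmaz, Sep 4→Rossi, Sep 5→Delgado, Sep 6→Delgado, Sep 8→Yilmaz+Varga, Sep 9→Watson.
Loads: Watson 1/1, Rossi 1/1, Delgado 2/2, Yilmaz 2/2, Varga 1/1.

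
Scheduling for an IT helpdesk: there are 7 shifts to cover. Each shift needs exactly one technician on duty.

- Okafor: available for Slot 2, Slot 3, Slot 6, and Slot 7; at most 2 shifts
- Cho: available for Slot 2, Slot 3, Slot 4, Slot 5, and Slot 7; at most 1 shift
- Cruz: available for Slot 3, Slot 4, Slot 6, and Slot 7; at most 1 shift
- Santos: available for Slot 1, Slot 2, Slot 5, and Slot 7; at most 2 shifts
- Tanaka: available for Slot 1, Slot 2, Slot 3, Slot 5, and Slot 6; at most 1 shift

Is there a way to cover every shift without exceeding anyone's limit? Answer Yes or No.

Yes

One valid schedule: Slot 1→Santos, Slot 2→Okafor, Slot 3→Tanaka, Slot 4→Cho, Slot 5→Santos, Slot 6→Okafor, Slot 7→Cruz.
Loads: Okafor 2/2, Cho 1/1, Cruz 1/1, Santos 2/2, Tanaka 1/1 — all within limits.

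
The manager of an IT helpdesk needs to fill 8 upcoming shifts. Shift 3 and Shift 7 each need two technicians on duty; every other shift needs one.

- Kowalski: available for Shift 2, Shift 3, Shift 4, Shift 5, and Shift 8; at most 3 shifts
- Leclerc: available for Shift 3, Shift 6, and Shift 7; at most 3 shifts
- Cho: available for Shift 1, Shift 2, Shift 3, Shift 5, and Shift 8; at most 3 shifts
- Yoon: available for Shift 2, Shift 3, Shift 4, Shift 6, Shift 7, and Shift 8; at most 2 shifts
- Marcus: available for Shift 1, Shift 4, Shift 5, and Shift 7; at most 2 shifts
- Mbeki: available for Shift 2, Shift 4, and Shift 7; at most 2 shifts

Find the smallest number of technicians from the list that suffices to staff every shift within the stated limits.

10 slots to fill and no one can take more than 3, so at least ⌈10/3⌉ = 4 technicians are needed.
Kowalski, Leclerc, Cho, and Yoon alone can cover everything: Shift 1→Cho, Shift 2→Kowalski, Shift 3→Leclerc+Cho, Shift 4→Kowalski, Shift 5→Kowalski, Shift 6→Leclerc, Shift 7→Leclerc+Yoon, Shift 8→Cho.

4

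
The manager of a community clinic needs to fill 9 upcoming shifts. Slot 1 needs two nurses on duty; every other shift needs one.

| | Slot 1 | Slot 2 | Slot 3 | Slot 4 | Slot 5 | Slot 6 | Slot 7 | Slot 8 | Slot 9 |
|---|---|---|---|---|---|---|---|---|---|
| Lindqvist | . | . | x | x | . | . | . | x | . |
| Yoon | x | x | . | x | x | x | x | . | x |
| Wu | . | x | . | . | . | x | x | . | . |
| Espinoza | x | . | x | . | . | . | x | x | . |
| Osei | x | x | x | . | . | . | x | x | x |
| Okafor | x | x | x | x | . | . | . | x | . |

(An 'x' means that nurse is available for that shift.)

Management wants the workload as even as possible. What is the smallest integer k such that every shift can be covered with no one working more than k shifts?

2

With 6 nurses and 10 worker-slots to fill, someone must work at least ⌈10/6⌉ = 2 shifts, so k ≥ 2.
k = 2 works: Slot 1→Espinoza+Osei, Slot 2→Wu, Slot 3→Lindqvist, Slot 4→Lindqvist, Slot 5→Yoon, Slot 6→Yoon, Slot 7→Wu, Slot 8→Espinoza, Slot 9→Osei.
Loads: Lindqvist 2, Yoon 2, Wu 2, Espinoza 2, Osei 2, Okafor 0 — all ≤ 2.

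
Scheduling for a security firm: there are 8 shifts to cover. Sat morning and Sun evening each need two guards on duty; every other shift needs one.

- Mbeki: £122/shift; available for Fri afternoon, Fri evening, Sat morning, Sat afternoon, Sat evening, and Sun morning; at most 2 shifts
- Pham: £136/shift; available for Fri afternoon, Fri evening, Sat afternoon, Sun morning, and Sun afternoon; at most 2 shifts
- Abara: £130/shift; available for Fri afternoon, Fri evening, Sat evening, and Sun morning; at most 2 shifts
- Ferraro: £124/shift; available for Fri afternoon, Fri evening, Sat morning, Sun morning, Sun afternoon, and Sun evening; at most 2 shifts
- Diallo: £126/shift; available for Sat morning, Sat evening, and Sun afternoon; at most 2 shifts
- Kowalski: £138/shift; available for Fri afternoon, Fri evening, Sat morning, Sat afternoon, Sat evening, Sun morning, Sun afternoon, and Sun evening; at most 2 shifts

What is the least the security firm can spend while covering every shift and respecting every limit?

£1278

Sun evening can only be covered by Ferraro and Kowalski, so that assignment is forced.
Picking the cheapest available guard for each shift independently would cost £1242, but that ignores the shift limits.
An optimal schedule: Fri afternoon→Abara, Fri evening→Abara, Sat morning→Ferraro+Diallo, Sat afternoon→Mbeki, Sat evening→Mbeki, Sun morning→Pham, Sun afternoon→Diallo, Sun evening→Ferraro+Kowalski.
Total: 130 + 130 + 124 + 126 + 122 + 122 + 136 + 126 + 124 + 138 = £1278.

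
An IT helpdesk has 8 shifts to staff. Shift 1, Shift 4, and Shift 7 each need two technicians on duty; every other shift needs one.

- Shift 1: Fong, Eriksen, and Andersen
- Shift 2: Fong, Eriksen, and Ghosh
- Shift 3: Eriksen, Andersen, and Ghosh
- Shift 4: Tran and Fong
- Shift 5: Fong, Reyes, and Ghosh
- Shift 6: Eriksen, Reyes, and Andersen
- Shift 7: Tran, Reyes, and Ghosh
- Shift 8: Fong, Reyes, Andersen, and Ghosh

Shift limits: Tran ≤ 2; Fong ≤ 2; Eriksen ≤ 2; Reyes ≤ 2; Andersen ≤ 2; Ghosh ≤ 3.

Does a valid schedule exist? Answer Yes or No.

Yes

Shift 4 can only be covered by Tran and Fong, so that assignment is forced.
One valid schedule: Shift 1→Fong+Eriksen, Shift 2→Eriksen, Shift 3→Andersen, Shift 4→Tran+Fong, Shift 5→Reyes, Shift 6→Reyes, Shift 7→Tran+Ghosh, Shift 8→Andersen.
Loads: Tran 2/2, Fong 2/2, Eriksen 2/2, Reyes 2/2, Andersen 2/2, Ghosh 1/3 — all within limits.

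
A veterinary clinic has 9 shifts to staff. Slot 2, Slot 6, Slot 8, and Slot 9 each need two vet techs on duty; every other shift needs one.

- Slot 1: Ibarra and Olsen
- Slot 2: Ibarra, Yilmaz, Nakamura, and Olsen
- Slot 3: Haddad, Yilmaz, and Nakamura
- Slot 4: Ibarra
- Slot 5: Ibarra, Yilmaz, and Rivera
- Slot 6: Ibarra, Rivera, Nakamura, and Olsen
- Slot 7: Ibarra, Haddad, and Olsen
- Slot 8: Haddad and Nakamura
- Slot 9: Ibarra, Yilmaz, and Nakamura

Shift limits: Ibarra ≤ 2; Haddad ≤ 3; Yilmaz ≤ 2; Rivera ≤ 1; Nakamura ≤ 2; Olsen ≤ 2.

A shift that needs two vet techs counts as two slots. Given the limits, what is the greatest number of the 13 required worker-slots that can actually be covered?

12

Total capacity across all vet techs is 2+3+2+1+2+2 = 12, and 13 slots are needed, so at most 12 can be filled.
An assignment achieving 12: Slot 1→Ibarra, Slot 2→Olsen, Slot 3→Haddad, Slot 4→Ibarra, Slot 5→Yilmaz, Slot 6→Rivera+Olsen, Slot 7→Haddad, Slot 8→Haddad+Nakamura, Slot 9→Yilmaz+Nakamura.
Loads: Ibarra 2/2, Haddad 3/3, Yilmaz 2/2, Rivera 1/1, Nakamura 2/2, Olsen 2/2.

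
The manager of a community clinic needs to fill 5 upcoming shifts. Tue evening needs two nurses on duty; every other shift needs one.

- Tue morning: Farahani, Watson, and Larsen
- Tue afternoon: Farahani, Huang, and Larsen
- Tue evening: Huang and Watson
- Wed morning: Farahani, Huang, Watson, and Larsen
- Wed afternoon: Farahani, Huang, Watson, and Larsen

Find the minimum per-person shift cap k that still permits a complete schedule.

2

With 4 nurses and 6 worker-slots to fill, someone must work at least ⌈6/4⌉ = 2 shifts, so k ≥ 2.
k = 2 works: Tue morning→Farahani, Tue afternoon→Farahani, Tue evening→Huang+Watson, Wed morning→Huang, Wed afternoon→Watson.
Loads: Farahani 2, Huang 2, Watson 2, Larsen 0 — all ≤ 2.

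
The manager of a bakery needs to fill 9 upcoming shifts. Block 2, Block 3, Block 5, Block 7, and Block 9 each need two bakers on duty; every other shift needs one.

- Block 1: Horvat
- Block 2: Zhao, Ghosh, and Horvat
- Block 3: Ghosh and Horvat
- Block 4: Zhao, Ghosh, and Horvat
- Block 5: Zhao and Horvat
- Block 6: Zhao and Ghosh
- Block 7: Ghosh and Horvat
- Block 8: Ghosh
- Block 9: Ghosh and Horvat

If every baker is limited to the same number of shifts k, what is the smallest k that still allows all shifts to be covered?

5

With 3 bakers and 14 worker-slots to fill, someone must work at least ⌈14/3⌉ = 5 shifts, so k ≥ 5.
k = 5 works: Block 1→Horvat, Block 2→Zhao+Ghosh, Block 3→Ghosh+Horvat, Block 4→Zhao, Block 5→Zhao+Horvat, Block 6→Zhao, Block 7→Ghosh+Horvat, Block 8→Ghosh, Block 9→Ghosh+Horvat.
Loads: Zhao 4, Ghosh 5, Horvat 5 — all ≤ 5.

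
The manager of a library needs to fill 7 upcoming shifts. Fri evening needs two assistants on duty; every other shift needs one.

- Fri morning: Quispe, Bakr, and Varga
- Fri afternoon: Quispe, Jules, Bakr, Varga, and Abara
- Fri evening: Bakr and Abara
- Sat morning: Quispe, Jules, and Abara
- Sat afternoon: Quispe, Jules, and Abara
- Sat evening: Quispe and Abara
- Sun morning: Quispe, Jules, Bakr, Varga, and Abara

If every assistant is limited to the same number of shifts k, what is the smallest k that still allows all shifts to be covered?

With 5 assistants and 8 worker-slots to fill, someone must work at least ⌈8/5⌉ = 2 shifts, so k ≥ 2.
k = 2 works: Fri morning→Quispe, Fri afternoon→Bakr, Fri evening→Bakr+Abara, Sat morning→Jules, Sat afternoon→Jules, Sat evening→Quispe, Sun morning→Varga.
Loads: Quispe 2, Jules 2, Bakr 2, Varga 1, Abara 1 — all ≤ 2.

2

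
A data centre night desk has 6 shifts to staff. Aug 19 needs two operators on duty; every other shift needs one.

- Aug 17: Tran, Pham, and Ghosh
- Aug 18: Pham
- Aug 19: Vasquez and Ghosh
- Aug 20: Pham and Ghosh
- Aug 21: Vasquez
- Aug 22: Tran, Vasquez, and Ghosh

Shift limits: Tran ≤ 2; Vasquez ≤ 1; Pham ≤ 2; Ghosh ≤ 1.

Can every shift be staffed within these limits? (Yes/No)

No

Shifts {Aug 19, Aug 21} need 3 worker-slots in total, but the operators available for any of those shifts (Vasquez and Ghosh) can supply at most 2 among them. So no valid schedule exists.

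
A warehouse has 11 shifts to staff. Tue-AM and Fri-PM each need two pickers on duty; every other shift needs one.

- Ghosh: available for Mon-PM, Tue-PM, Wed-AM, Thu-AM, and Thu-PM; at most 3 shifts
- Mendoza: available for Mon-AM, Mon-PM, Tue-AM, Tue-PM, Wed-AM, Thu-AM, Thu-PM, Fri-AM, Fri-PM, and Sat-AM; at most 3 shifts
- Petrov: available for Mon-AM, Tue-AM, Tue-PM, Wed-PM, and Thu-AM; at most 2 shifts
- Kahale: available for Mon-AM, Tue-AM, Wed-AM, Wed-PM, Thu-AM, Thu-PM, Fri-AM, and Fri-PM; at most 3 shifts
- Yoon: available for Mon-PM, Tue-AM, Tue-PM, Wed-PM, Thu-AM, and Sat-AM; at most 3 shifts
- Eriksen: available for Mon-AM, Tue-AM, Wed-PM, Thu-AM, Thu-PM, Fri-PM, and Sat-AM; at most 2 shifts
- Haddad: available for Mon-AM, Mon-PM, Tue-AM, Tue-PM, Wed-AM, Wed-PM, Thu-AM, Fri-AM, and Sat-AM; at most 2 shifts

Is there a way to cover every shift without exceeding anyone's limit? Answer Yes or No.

Yes

One valid schedule: Mon-AM→Petrov, Mon-PM→Ghosh, Tue-AM→Yoon+Eriksen, Tue-PM→Petrov, Wed-AM→Ghosh, Wed-PM→Kahale, Thu-AM→Kahale, Thu-PM→Ghosh, Fri-AM→Mendoza, Fri-PM→Mendoza+Kahale, Sat-AM→Mendoza.
Loads: Ghosh 3/3, Mendoza 3/3, Petrov 2/2, Kahale 3/3, Yoon 1/3, Eriksen 1/2, Haddad 0/2 — all within limits.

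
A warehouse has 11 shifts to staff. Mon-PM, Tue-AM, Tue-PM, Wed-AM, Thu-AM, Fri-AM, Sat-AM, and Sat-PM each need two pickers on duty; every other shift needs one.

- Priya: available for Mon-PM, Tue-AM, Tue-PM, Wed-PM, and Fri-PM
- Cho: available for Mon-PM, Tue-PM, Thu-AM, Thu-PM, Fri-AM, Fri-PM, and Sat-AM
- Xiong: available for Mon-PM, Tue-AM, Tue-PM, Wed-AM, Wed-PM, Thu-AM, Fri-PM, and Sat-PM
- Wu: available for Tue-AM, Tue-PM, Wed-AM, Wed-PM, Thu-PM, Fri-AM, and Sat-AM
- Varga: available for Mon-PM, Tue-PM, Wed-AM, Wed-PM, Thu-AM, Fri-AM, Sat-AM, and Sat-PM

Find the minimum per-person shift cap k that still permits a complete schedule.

With 5 pickers and 19 worker-slots to fill, someone must work at least ⌈19/5⌉ = 4 shifts, so k ≥ 4.
k = 4 works: Mon-PM→Priya+Varga, Tue-AM→Priya+Xiong, Tue-PM→Wu+Varga, Wed-AM→Xiong+Wu, Wed-PM→Priya, Thu-AM→Cho+Xiong, Thu-PM→Cho, Fri-AM→Cho+Wu, Fri-PM→Priya, Sat-AM→Cho+Wu, Sat-PM→Xiong+Varga.
Loads: Priya 4, Cho 4, Xiong 4, Wu 4, Varga 3 — all ≤ 4.

4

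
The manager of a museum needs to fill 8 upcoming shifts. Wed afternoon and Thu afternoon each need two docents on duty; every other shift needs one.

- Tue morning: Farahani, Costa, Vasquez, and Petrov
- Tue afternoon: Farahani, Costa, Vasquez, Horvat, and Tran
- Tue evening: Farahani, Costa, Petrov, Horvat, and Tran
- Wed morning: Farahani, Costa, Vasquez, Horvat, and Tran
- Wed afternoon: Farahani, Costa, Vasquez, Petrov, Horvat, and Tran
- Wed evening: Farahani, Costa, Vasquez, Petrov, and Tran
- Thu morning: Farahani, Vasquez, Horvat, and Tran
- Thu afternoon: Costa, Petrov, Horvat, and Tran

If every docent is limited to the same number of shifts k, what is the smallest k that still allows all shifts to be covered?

With 6 docents and 10 worker-slots to fill, someone must work at least ⌈10/6⌉ = 2 shifts, so k ≥ 2.
k = 2 works: Tue morning→Farahani, Tue afternoon→Costa, Tue evening→Costa, Wed morning→Vasquez, Wed afternoon→Petrov+Horvat, Wed evening→Vasquez, Thu morning→Farahani, Thu afternoon→Petrov+Horvat.
Loads: Farahani 2, Costa 2, Vasquez 2, Petrov 2, Horvat 2, Tran 0 — all ≤ 2.

2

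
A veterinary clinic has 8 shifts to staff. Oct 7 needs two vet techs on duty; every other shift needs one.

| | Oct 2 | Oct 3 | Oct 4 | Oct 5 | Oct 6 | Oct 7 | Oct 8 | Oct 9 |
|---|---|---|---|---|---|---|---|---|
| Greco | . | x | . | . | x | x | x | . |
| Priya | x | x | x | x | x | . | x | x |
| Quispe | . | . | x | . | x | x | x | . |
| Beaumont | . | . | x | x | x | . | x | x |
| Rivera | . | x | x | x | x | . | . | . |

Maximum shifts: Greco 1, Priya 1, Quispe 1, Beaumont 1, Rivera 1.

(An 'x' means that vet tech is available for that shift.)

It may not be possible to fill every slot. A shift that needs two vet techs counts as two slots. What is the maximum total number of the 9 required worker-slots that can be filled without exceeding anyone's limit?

5

Total capacity across all vet techs is 1+1+1+1+1 = 5, and 9 slots are needed, so at most 5 can be filled.
An assignment achieving 5: Oct 2→Priya, Oct 3→Rivera, Oct 7→Greco+Quispe, Oct 9→Beaumont.
Loads: Greco 1/1, Priya 1/1, Quispe 1/1, Beaumont 1/1, Rivera 1/1.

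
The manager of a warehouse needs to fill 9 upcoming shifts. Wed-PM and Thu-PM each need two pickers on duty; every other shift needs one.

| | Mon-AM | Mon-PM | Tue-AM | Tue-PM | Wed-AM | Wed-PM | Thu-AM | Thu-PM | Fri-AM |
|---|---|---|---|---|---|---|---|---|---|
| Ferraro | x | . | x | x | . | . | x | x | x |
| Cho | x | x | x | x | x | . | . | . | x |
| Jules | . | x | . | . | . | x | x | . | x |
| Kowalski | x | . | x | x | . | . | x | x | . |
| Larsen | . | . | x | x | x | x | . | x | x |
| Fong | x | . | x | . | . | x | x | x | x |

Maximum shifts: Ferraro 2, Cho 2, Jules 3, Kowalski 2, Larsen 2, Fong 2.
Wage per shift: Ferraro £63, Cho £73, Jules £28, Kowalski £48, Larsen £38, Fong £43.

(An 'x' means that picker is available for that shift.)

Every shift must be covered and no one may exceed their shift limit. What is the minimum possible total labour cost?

£468

Picking the cheapest available picker for each shift independently would cost £388, but that ignores the shift limits.
An optimal schedule: Mon-AM→Fong, Mon-PM→Jules, Tue-AM→Fong, Tue-PM→Kowalski, Wed-AM→Larsen, Wed-PM→Jules+Larsen, Thu-AM→Jules, Thu-PM→Kowalski+Ferraro, Fri-AM→Ferraro.
Total: 43 + 28 + 43 + 48 + 38 + 28 + 38 + 28 + 48 + 63 + 63 = £468.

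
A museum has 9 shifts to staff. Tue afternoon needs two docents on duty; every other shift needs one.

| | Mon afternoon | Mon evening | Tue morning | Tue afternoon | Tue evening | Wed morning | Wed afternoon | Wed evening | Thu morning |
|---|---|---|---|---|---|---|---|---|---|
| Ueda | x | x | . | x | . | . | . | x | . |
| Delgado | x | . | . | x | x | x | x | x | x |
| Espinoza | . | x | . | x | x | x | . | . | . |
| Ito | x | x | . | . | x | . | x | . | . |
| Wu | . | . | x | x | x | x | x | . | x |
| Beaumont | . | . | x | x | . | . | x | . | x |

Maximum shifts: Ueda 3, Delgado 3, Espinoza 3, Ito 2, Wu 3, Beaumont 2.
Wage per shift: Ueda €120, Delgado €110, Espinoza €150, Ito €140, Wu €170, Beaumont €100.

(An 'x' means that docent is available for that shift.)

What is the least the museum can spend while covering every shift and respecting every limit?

Picking the cheapest available docent for each shift independently would cost €1070, but that ignores the shift limits.
An optimal schedule: Mon afternoon→Ueda, Mon evening→Ueda, Tue morning→Beaumont, Tue afternoon→Delgado+Ueda, Tue evening→Ito, Wed morning→Delgado, Wed afternoon→Ito, Wed evening→Delgado, Thu morning→Beaumont.
Total: 120 + 120 + 100 + 110 + 120 + 140 + 110 + 140 + 110 + 100 = €1170.

€1170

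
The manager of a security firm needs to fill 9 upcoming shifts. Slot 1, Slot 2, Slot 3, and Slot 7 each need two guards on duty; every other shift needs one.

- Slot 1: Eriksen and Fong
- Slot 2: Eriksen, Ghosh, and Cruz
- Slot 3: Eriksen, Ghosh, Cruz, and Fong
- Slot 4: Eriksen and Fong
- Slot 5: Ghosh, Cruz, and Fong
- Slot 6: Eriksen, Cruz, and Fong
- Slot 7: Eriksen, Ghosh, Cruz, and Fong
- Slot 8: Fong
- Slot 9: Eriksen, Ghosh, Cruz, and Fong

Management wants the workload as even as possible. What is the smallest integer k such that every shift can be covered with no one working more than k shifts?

With 4 guards and 13 worker-slots to fill, someone must work at least ⌈13/4⌉ = 4 shifts, so k ≥ 4.
k = 4 works: Slot 1→Eriksen+Fong, Slot 2→Eriksen+Ghosh, Slot 3→Ghosh+Cruz, Slot 4→Eriksen, Slot 5→Ghosh, Slot 6→Eriksen, Slot 7→Cruz+Fong, Slot 8→Fong, Slot 9→Ghosh.
Loads: Eriksen 4, Ghosh 4, Cruz 2, Fong 3 — all ≤ 4.

4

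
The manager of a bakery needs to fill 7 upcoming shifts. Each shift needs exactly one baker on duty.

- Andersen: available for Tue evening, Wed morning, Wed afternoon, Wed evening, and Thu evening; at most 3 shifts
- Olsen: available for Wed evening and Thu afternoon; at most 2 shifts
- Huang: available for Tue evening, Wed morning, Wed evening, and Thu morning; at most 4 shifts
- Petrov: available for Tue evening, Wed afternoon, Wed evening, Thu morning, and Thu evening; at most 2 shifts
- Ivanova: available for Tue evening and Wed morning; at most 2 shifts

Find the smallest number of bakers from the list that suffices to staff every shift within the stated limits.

3

7 slots to fill and no one can take more than 4, so at least ⌈7/4⌉ = 2 bakers are needed.
No set of 2 bakers can cover every shift (each such set leaves at least one shift with no one available or exceeds a cap).
Andersen, Olsen, and Huang alone can cover everything: Tue evening→Andersen, Wed morning→Huang, Wed afternoon→Andersen, Wed evening→Olsen, Thu morning→Huang, Thu afternoon→Olsen, Thu evening→Andersen.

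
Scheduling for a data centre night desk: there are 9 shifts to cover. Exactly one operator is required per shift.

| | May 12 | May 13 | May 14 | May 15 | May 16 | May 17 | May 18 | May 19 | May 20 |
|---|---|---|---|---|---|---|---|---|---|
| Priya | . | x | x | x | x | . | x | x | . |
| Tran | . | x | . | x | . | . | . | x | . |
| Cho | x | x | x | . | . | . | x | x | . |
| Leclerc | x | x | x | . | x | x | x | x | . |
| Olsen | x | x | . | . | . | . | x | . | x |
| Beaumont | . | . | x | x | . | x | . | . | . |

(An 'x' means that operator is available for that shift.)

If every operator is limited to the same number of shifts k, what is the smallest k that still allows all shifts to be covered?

2

With 6 operators and 9 worker-slots to fill, someone must work at least ⌈9/6⌉ = 2 shifts, so k ≥ 2.
k = 2 works: May 12→Cho, May 13→Tran, May 14→Cho, May 15→Priya, May 16→Priya, May 17→Leclerc, May 18→Leclerc, May 19→Tran, May 20→Olsen.
Loads: Priya 2, Tran 2, Cho 2, Leclerc 2, Olsen 1, Beaumont 0 — all ≤ 2.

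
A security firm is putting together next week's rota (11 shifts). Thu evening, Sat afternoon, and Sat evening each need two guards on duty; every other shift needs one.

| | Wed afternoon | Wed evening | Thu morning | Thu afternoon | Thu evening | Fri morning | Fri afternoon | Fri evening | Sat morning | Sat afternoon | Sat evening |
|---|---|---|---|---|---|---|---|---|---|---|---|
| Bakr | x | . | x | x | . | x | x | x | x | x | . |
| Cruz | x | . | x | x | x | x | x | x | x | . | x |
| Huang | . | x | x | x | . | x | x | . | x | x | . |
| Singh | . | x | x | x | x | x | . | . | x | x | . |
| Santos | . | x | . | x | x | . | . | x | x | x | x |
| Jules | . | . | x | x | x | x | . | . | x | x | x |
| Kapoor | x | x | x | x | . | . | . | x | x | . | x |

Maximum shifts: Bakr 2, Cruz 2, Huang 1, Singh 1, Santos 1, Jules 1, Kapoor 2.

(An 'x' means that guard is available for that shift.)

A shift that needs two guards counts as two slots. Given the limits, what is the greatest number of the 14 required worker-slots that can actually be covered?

10

Total capacity across all guards is 2+2+1+1+1+1+2 = 10, and 14 slots are needed, so at most 10 can be filled.
An assignment achieving 10: Wed afternoon→Bakr, Wed evening→Huang, Thu morning→Kapoor, Thu afternoon→Kapoor, Thu evening→Cruz+Singh, Fri afternoon→Bakr, Fri evening→Cruz, Sat evening→Santos+Jules.
Loads: Bakr 2/2, Cruz 2/2, Huang 1/1, Singh 1/1, Santos 1/1, Jules 1/1, Kapoor 2/2.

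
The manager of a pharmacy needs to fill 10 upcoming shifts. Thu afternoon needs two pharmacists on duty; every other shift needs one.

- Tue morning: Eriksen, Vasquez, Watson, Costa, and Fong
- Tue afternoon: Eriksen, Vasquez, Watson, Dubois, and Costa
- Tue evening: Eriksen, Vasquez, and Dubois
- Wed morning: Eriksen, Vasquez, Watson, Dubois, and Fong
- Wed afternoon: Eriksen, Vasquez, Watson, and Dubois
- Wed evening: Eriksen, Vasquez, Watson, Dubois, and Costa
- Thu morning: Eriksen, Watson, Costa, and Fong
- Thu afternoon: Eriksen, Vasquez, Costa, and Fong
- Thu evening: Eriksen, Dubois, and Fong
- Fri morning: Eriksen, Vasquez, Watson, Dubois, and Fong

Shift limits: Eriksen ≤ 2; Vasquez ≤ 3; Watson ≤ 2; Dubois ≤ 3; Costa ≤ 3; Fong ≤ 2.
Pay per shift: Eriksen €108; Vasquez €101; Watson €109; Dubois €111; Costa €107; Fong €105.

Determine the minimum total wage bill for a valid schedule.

Picking the cheapest available pharmacist for each shift independently would cost €1123, but that ignores the shift limits.
An optimal schedule: Tue morning→Vasquez, Tue afternoon→Costa, Tue evening→Vasquez, Wed morning→Eriksen, Wed afternoon→Vasquez, Wed evening→Costa, Thu morning→Fong, Thu afternoon→Costa+Eriksen, Thu evening→Fong, Fri morning→Watson.
Total: 101 + 107 + 101 + 108 + 101 + 107 + 105 + 107 + 108 + 105 + 109 = €1159.

€1159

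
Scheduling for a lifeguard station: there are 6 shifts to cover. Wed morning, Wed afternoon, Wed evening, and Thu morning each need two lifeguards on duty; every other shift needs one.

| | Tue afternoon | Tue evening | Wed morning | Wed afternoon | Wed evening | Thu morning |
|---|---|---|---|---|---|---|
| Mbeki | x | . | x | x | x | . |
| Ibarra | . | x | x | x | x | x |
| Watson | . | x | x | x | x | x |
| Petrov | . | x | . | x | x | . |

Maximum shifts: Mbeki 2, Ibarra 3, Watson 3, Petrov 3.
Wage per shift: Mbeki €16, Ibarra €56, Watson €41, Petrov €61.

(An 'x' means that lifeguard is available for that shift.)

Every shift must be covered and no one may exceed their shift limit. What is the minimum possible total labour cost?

€445

Tue afternoon can only be covered by Mbeki, so that assignment is forced.
Thu morning can only be covered by Ibarra and Watson, so that assignment is forced.
Picking the cheapest available lifeguard for each shift independently would cost €325, but that ignores the shift limits.
An optimal schedule: Tue afternoon→Mbeki, Tue evening→Ibarra, Wed morning→Mbeki+Ibarra, Wed afternoon→Watson+Petrov, Wed evening→Watson+Petrov, Thu morning→Ibarra+Watson.
Total: 16 + 56 + 16 + 56 + 41 + 61 + 41 + 61 + 56 + 41 = €445.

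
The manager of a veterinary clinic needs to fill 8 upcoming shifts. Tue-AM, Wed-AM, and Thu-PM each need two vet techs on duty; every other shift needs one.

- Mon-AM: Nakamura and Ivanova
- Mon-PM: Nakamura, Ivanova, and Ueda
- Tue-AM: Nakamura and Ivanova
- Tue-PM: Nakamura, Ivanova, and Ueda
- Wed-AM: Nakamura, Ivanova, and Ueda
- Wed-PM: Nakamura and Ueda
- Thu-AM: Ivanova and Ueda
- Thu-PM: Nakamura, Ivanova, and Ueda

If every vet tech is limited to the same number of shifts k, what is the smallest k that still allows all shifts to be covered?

With 3 vet techs and 11 worker-slots to fill, someone must work at least ⌈11/3⌉ = 4 shifts, so k ≥ 4.
k = 4 works: Mon-AM→Nakamura, Mon-PM→Nakamura, Tue-AM→Nakamura+Ivanova, Tue-PM→Ueda, Wed-AM→Ivanova+Ueda, Wed-PM→Nakamura, Thu-AM→Ivanova, Thu-PM→Ivanova+Ueda.
Loads: Nakamura 4, Ivanova 4, Ueda 3 — all ≤ 4.

4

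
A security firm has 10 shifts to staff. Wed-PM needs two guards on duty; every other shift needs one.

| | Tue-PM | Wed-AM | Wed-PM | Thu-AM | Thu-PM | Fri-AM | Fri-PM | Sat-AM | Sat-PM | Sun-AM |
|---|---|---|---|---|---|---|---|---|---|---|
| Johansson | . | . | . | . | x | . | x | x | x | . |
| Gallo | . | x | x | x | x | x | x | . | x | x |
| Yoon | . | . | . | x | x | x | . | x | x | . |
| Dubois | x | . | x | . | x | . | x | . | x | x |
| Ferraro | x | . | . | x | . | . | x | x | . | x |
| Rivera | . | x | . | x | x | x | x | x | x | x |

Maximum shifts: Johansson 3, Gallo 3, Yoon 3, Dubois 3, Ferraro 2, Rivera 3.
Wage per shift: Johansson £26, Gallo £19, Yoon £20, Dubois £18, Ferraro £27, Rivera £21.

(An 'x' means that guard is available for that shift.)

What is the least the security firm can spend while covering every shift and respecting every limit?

£213

Wed-PM can only be covered by Gallo and Dubois, so that assignment is forced.
Picking the cheapest available guard for each shift independently would cost £204, but that ignores the shift limits.
An optimal schedule: Tue-PM→Dubois, Wed-AM→Gallo, Wed-PM→Dubois+Gallo, Thu-AM→Yoon, Thu-PM→Yoon, Fri-AM→Gallo, Fri-PM→Rivera, Sat-AM→Yoon, Sat-PM→Rivera, Sun-AM→Dubois.
Total: 18 + 19 + 18 + 19 + 20 + 20 + 19 + 21 + 20 + 21 + 18 = £213.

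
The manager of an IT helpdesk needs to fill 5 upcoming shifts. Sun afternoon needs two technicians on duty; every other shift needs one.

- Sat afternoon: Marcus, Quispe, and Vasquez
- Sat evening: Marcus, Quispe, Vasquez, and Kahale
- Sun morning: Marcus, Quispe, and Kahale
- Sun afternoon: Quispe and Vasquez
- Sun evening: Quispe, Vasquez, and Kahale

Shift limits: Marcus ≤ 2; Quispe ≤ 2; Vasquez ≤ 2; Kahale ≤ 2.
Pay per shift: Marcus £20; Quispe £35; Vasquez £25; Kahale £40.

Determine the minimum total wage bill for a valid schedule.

Sun afternoon can only be covered by Quispe and Vasquez, so that assignment is forced.
Picking the cheapest available technician for each shift independently would cost £145, but that ignores the shift limits.
An optimal schedule: Sat afternoon→Marcus, Sat evening→Vasquez, Sun morning→Marcus, Sun afternoon→Quispe+Vasquez, Sun evening→Quispe.
Total: 20 + 25 + 20 + 35 + 25 + 35 = £160.

£160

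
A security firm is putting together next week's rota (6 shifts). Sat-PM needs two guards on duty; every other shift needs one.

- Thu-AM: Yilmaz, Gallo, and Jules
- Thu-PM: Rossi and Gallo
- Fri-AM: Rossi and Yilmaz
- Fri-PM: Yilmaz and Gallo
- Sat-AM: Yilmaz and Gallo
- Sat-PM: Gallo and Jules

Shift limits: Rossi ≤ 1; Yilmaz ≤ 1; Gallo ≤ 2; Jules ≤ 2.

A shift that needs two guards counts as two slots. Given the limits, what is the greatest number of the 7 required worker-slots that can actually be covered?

6

Total capacity across all guards is 1+1+2+2 = 6, and 7 slots are needed, so at most 6 can be filled.
An assignment achieving 6: Thu-AM→Jules, Thu-PM→Rossi, Fri-AM→Yilmaz, Fri-PM→Gallo, Sat-AM→Gallo, Sat-PM→Jules.
Loads: Rossi 1/1, Yilmaz 1/1, Gallo 2/2, Jules 2/2.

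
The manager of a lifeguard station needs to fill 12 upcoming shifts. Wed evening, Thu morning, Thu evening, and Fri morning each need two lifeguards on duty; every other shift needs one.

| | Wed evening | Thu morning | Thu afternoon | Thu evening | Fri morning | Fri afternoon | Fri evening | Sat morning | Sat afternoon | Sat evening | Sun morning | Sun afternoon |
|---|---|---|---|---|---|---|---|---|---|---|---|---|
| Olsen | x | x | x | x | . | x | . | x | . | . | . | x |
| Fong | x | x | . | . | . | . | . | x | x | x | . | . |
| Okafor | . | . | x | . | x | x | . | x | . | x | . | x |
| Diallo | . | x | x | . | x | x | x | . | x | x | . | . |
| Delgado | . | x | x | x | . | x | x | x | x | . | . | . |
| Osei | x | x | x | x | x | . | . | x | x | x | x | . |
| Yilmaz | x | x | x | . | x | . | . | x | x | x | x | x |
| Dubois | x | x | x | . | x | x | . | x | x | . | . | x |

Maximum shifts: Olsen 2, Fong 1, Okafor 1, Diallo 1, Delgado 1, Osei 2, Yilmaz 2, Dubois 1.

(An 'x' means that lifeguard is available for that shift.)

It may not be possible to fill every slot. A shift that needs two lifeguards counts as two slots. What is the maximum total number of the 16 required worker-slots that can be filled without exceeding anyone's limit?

11

Total capacity across all lifeguards is 2+1+1+1+1+2+2+1 = 11, and 16 slots are needed, so at most 11 can be filled.
An assignment achieving 11: Wed evening→Fong+Osei, Thu evening→Olsen+Delgado, Fri morning→Okafor+Yilmaz, Fri afternoon→Dubois, Fri evening→Diallo, Sat evening→Yilmaz, Sun morning→Osei, Sun afternoon→Olsen.
Loads: Olsen 2/2, Fong 1/1, Okafor 1/1, Diallo 1/1, Delgado 1/1, Osei 2/2, Yilmaz 2/2, Dubois 1/1.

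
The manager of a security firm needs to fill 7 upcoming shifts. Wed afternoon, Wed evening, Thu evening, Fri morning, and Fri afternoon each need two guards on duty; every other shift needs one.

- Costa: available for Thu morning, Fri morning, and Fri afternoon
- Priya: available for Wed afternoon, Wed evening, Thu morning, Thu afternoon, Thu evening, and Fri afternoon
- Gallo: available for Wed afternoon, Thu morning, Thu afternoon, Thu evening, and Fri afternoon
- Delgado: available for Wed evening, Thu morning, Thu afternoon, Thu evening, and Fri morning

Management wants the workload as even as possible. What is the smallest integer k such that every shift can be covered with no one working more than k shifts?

3

With 4 guards and 12 worker-slots to fill, someone must work at least ⌈12/4⌉ = 3 shifts, so k ≥ 3.
k = 3 works: Wed afternoon→Priya+Gallo, Wed evening→Priya+Delgado, Thu morning→Costa, Thu afternoon→Priya, Thu evening→Gallo+Delgado, Fri morning→Costa+Delgado, Fri afternoon→Costa+Gallo.
Loads: Costa 3, Priya 3, Gallo 3, Delgado 3 — all ≤ 3.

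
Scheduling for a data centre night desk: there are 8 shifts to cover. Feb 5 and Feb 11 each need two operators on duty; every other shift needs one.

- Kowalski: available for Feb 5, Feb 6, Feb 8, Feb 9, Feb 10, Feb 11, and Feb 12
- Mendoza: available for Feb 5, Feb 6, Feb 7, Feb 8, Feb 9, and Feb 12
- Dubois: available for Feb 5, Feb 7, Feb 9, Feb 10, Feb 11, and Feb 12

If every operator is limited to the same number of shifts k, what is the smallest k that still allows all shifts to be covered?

With 3 operators and 10 worker-slots to fill, someone must work at least ⌈10/3⌉ = 4 shifts, so k ≥ 4.
k = 4 works: Feb 5→Mendoza+Dubois, Feb 6→Kowalski, Feb 7→Mendoza, Feb 8→Kowalski, Feb 9→Mendoza, Feb 10→Kowalski, Feb 11→Kowalski+Dubois, Feb 12→Mendoza.
Loads: Kowalski 4, Mendoza 4, Dubois 2 — all ≤ 4.

4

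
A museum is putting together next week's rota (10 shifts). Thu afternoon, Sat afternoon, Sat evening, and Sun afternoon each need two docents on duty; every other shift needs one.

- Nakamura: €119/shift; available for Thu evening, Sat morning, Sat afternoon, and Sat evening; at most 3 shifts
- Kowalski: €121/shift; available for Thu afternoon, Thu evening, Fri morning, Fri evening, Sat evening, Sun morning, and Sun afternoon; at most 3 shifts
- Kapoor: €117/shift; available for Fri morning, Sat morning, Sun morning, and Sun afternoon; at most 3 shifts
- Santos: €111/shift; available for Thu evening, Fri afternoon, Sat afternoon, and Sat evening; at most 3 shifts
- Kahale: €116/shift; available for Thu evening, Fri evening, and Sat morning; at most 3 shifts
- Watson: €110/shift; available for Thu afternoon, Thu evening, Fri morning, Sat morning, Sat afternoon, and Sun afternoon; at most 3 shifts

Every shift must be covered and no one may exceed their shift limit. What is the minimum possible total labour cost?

€1602

Thu afternoon can only be covered by Kowalski and Watson, so that assignment is forced.
Fri afternoon can only be covered by Santos, so that assignment is forced.
Picking the cheapest available docent for each shift independently would cost €1583, but that ignores the shift limits.
An optimal schedule: Thu afternoon→Watson+Kowalski, Thu evening→Kahale, Fri morning→Kapoor, Fri afternoon→Santos, Fri evening→Kahale, Sat morning→Kahale, Sat afternoon→Watson+Santos, Sat evening→Santos+Nakamura, Sun morning→Kapoor, Sun afternoon→Watson+Kapoor.
Total: 110 + 121 + 116 + 117 + 111 + 116 + 116 + 110 + 111 + 111 + 119 + 117 + 110 + 117 = €1602.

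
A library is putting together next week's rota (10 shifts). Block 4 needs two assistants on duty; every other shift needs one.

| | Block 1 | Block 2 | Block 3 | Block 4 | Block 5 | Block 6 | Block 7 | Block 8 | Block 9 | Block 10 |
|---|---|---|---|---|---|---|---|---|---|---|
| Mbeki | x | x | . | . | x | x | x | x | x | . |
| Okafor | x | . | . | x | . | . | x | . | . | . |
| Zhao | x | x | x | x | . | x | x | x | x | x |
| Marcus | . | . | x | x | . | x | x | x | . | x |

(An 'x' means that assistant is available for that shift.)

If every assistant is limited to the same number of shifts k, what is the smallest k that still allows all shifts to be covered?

3

With 4 assistants and 11 worker-slots to fill, someone must work at least ⌈11/4⌉ = 3 shifts, so k ≥ 3.
k = 3 works: Block 1→Okafor, Block 2→Mbeki, Block 3→Zhao, Block 4→Okafor+Zhao, Block 5→Mbeki, Block 6→Marcus, Block 7→Okafor, Block 8→Marcus, Block 9→Mbeki, Block 10→Zhao.
Loads: Mbeki 3, Okafor 3, Zhao 3, Marcus 2 — all ≤ 3.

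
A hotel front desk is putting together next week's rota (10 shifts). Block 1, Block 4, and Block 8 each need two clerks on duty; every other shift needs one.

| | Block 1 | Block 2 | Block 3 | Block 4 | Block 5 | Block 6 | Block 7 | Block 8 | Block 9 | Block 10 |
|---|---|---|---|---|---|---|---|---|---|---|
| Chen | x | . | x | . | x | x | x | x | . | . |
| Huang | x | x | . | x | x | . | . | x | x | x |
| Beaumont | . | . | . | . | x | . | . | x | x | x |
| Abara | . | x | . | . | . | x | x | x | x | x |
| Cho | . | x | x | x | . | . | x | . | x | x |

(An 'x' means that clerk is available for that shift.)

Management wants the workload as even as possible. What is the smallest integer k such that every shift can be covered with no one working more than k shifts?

With 5 clerks and 13 worker-slots to fill, someone must work at least ⌈13/5⌉ = 3 shifts, so k ≥ 3.
k = 3 works: Block 1→Chen+Huang, Block 2→Huang, Block 3→Chen, Block 4→Huang+Cho, Block 5→Beaumont, Block 6→Chen, Block 7→Abara, Block 8→Beaumont+Abara, Block 9→Beaumont, Block 10→Abara.
Loads: Chen 3, Huang 3, Beaumont 3, Abara 3, Cho 1 — all ≤ 3.

3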